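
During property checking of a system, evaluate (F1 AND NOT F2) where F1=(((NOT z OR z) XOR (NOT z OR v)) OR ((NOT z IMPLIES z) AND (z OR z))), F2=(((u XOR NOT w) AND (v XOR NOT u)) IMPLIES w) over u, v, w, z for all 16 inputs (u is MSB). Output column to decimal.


F1 = (((NOT z OR z) XOR (NOT z OR v)) OR ((NOT z IMPLIES z) AND (z OR z)))
F2 = (((u XOR NOT w) AND (v XOR NOT u)) IMPLIES w)
Counterexample to F1=>F2 is where F1=1 and F2=0.
Evaluate each row (bits = u,v,w,z, MSB first):
  row 0 [0000]: F1=0 F2=0 -> F1&~F2 -> 0
  row 1 [0001]: F1=1 F2=0 -> F1&~F2 -> 1
  row 2 [0010]: F1=0 F2=1 -> F1&~F2 -> 0
  row 3 [0011]: F1=1 F2=1 -> F1&~F2 -> 0
  row 4 [0100]: F1=0 F2=1 -> F1&~F2 -> 0
  row 5 [0101]: F1=1 F2=1 -> F1&~F2 -> 0
  row 6 [0110]: F1=0 F2=1 -> F1&~F2 -> 0
  row 7 [0111]: F1=1 F2=1 -> F1&~F2 -> 0
  row 8 [1000]: F1=0 F2=1 -> F1&~F2 -> 0
  row 9 [1001]: F1=1 F2=1 -> F1&~F2 -> 0
  row 10 [1010]: F1=0 F2=1 -> F1&~F2 -> 0
  row 11 [1011]: F1=1 F2=1 -> F1&~F2 -> 0
  row 12 [1100]: F1=0 F2=1 -> F1&~F2 -> 0
  row 13 [1101]: F1=1 F2=1 -> F1&~F2 -> 0
  row 14 [1110]: F1=0 F2=1 -> F1&~F2 -> 0
  row 15 [1111]: F1=1 F2=1 -> F1&~F2 -> 0
Full result column, 4 rows per line (u,v fixed per line; w,z runs 00..11 left to right):
  rows 0-3 [u,v=00]: 0100  = hex 4
  rows 4-7 [u,v=01]: 0000  = hex 0
  rows 8-11 [u,v=10]: 0000  = hex 0
  rows 12-15 [u,v=11]: 0000  = hex 0
Counterexample vector (row 0 .. row 15) = 0100000000000000
Output column grouped in 4s = 0100 0000 0000 0000 = 0x4000
Convert to decimal digit by digit (value = value*16 + digit):
  4 -> 4
  4*16 + 0 = 64
  64*16 + 0 = 1024
  1024*16 + 0 = 16384
Decimal = 16384

16384


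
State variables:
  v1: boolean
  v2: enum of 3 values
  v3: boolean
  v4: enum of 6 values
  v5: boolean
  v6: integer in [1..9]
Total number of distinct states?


State space = product of domain sizes of all variables.
Domain sizes:
  v1 (boolean): 2
  v2 (enum of 3 values): 3
  v3 (boolean): 2
  v4 (enum of 6 values): 6
  v5 (boolean): 2
  v6 (integer in [1..9]): 9
Product = 2 * 3 * 2 * 6 * 2 * 9 = 1296

1296


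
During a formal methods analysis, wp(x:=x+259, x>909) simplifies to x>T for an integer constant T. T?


Formula: wp(x:=E, P) = P[E/x] (substitute E for x in postcondition)
Step 1: Postcondition: x>909
Step 2: Substitute x+259 for x: x+259>909
Step 3: Solve for x: x > 909-259 = 650

650


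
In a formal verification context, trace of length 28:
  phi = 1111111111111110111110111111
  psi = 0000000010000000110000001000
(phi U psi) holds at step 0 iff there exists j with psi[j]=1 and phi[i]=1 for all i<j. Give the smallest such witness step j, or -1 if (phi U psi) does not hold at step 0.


(phi U psi) at 0: need smallest j with psi[j]=1 and phi[i]=1 for all i in [0,j).
Scan from step 0:
  step 0: phi=1, psi=0 -> continue
  step 1: phi=1, psi=0 -> continue
  step 2: phi=1, psi=0 -> continue
  step 3: phi=1, psi=0 -> continue
  step 8: psi=1 and phi held for [0,8) -> witness found
Witness step = 8

8


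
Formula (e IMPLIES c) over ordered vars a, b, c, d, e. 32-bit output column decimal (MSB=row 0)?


Formula: (e IMPLIES c) over a, b, c, d, e (32 rows)
Evaluate each row (bits = a,b,c,d,e, MSB first):
  row 0 [00000]: (0 IMPLIES 0) -> 1
  row 1 [00001]: (1 IMPLIES 0) -> 0
  row 2 [00010]: (0 IMPLIES 0) -> 1
  row 3 [00011]: (1 IMPLIES 0) -> 0
  row 4 [00100]: (0 IMPLIES 1) -> 1
  row 5 [00101]: (1 IMPLIES 1) -> 1
  row 6 [00110]: (0 IMPLIES 1) -> 1
  row 7 [00111]: (1 IMPLIES 1) -> 1
  row 8 [01000]: (0 IMPLIES 0) -> 1
  row 9 [01001]: (1 IMPLIES 0) -> 0
  row 10 [01010]: (0 IMPLIES 0) -> 1
  row 11 [01011]: (1 IMPLIES 0) -> 0
  row 12 [01100]: (0 IMPLIES 1) -> 1
  row 13 [01101]: (1 IMPLIES 1) -> 1
  row 14 [01110]: (0 IMPLIES 1) -> 1
  row 15 [01111]: (1 IMPLIES 1) -> 1
  row 16 [10000]: (0 IMPLIES 0) -> 1
  row 17 [10001]: (1 IMPLIES 0) -> 0
  row 18 [10010]: (0 IMPLIES 0) -> 1
  row 19 [10011]: (1 IMPLIES 0) -> 0
  row 20 [10100]: (0 IMPLIES 1) -> 1
  row 21 [10101]: (1 IMPLIES 1) -> 1
  row 22 [10110]: (0 IMPLIES 1) -> 1
  row 23 [10111]: (1 IMPLIES 1) -> 1
  row 24 [11000]: (0 IMPLIES 0) -> 1
  row 25 [11001]: (1 IMPLIES 0) -> 0
  row 26 [11010]: (0 IMPLIES 0) -> 1
  row 27 [11011]: (1 IMPLIES 0) -> 0
  row 28 [11100]: (0 IMPLIES 1) -> 1
  row 29 [11101]: (1 IMPLIES 1) -> 1
  row 30 [11110]: (0 IMPLIES 1) -> 1
  row 31 [11111]: (1 IMPLIES 1) -> 1
Full result column, 4 rows per line (a,b,c fixed per line; d,e runs 00..11 left to right):
  rows 0-3 [a,b,c=000]: 1010  = hex A
  rows 4-7 [a,b,c=001]: 1111  = hex F
  rows 8-11 [a,b,c=010]: 1010  = hex A
  rows 12-15 [a,b,c=011]: 1111  = hex F
  rows 16-19 [a,b,c=100]: 1010  = hex A
  rows 20-23 [a,b,c=101]: 1111  = hex F
  rows 24-27 [a,b,c=110]: 1010  = hex A
  rows 28-31 [a,b,c=111]: 1111  = hex F
Output column (row 0 .. row 31) = 10101111101011111010111110101111
Output column grouped in 4s = 1010 1111 1010 1111 1010 1111 1010 1111 = 0xAFAFAFAF
Convert to decimal digit by digit (value = value*16 + digit):
  A -> 10
  10*16 + 15 (F) = 175
  175*16 + 10 (A) = 2810
  2810*16 + 15 (F) = 44975
  44975*16 + 10 (A) = 719610
  719610*16 + 15 (F) = 11513775
  11513775*16 + 10 (A) = 184220410
  184220410*16 + 15 (F) = 2947526575
Decimal = 2947526575

2947526575


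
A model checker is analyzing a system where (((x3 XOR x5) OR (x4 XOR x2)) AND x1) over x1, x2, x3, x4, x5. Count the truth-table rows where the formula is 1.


Formula: (((x3 XOR x5) OR (x4 XOR x2)) AND x1) over 5 vars (32 rows)
Evaluate each row (x1, x2, x3, x4, x5 as bits, MSB first):
  row 0 [00000]: (((0 XOR 0) OR (0 XOR 0)) AND 0) -> 0
  row 1 [00001]: (((0 XOR 1) OR (0 XOR 0)) AND 0) -> 0
  row 2 [00010]: (((0 XOR 0) OR (1 XOR 0)) AND 0) -> 0
  row 3 [00011]: (((0 XOR 1) OR (1 XOR 0)) AND 0) -> 0
  row 4 [00100]: (((1 XOR 0) OR (0 XOR 0)) AND 0) -> 0
  row 5 [00101]: (((1 XOR 1) OR (0 XOR 0)) AND 0) -> 0
  row 6 [00110]: (((1 XOR 0) OR (1 XOR 0)) AND 0) -> 0
  row 7 [00111]: (((1 XOR 1) OR (1 XOR 0)) AND 0) -> 0
  row 8 [01000]: (((0 XOR 0) OR (0 XOR 1)) AND 0) -> 0
  row 9 [01001]: (((0 XOR 1) OR (0 XOR 1)) AND 0) -> 0
  row 10 [01010]: (((0 XOR 0) OR (1 XOR 1)) AND 0) -> 0
  row 11 [01011]: (((0 XOR 1) OR (1 XOR 1)) AND 0) -> 0
  row 12 [01100]: (((1 XOR 0) OR (0 XOR 1)) AND 0) -> 0
  row 13 [01101]: (((1 XOR 1) OR (0 XOR 1)) AND 0) -> 0
  row 14 [01110]: (((1 XOR 0) OR (1 XOR 1)) AND 0) -> 0
  row 15 [01111]: (((1 XOR 1) OR (1 XOR 1)) AND 0) -> 0
  row 16 [10000]: (((0 XOR 0) OR (0 XOR 0)) AND 1) -> 0
  row 17 [10001]: (((0 XOR 1) OR (0 XOR 0)) AND 1) -> 1
  row 18 [10010]: (((0 XOR 0) OR (1 XOR 0)) AND 1) -> 1
  row 19 [10011]: (((0 XOR 1) OR (1 XOR 0)) AND 1) -> 1
  row 20 [10100]: (((1 XOR 0) OR (0 XOR 0)) AND 1) -> 1
  row 21 [10101]: (((1 XOR 1) OR (0 XOR 0)) AND 1) -> 0
  row 22 [10110]: (((1 XOR 0) OR (1 XOR 0)) AND 1) -> 1
  row 23 [10111]: (((1 XOR 1) OR (1 XOR 0)) AND 1) -> 1
  row 24 [11000]: (((0 XOR 0) OR (0 XOR 1)) AND 1) -> 1
  row 25 [11001]: (((0 XOR 1) OR (0 XOR 1)) AND 1) -> 1
  row 26 [11010]: (((0 XOR 0) OR (1 XOR 1)) AND 1) -> 0
  row 27 [11011]: (((0 XOR 1) OR (1 XOR 1)) AND 1) -> 1
  row 28 [11100]: (((1 XOR 0) OR (0 XOR 1)) AND 1) -> 1
  row 29 [11101]: (((1 XOR 1) OR (0 XOR 1)) AND 1) -> 1
  row 30 [11110]: (((1 XOR 0) OR (1 XOR 1)) AND 1) -> 1
  row 31 [11111]: (((1 XOR 1) OR (1 XOR 1)) AND 1) -> 0
Full result column, 8 rows per line (x1,x2 fixed per line; x3,x4,x5 runs 000..111 left to right):
  rows 0-7 [x1,x2=00]: 00000000  (ones: 0)
  rows 8-15 [x1,x2=01]: 00000000  (ones: 0)
  rows 16-23 [x1,x2=10]: 01111011  (ones: 6)
  rows 24-31 [x1,x2=11]: 11011110  (ones: 6)
Count of 1-rows = 0+0+6+6 = 12

12


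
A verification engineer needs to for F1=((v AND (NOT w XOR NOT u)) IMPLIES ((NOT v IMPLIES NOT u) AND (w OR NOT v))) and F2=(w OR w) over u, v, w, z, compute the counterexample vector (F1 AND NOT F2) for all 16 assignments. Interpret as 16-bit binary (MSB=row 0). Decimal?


F1 = ((v AND (NOT w XOR NOT u)) IMPLIES ((NOT v IMPLIES NOT u) AND (w OR NOT v)))
F2 = (w OR w)
Counterexample to F1=>F2 is where F1=1 and F2=0.
Evaluate each row (bits = u,v,w,z, MSB first):
  row 0 [0000]: F1=1 F2=0 -> F1&~F2 -> 1
  row 1 [0001]: F1=1 F2=0 -> F1&~F2 -> 1
  row 2 [0010]: F1=1 F2=1 -> F1&~F2 -> 0
  row 3 [0011]: F1=1 F2=1 -> F1&~F2 -> 0
  row 4 [0100]: F1=1 F2=0 -> F1&~F2 -> 1
  row 5 [0101]: F1=1 F2=0 -> F1&~F2 -> 1
  row 6 [0110]: F1=1 F2=1 -> F1&~F2 -> 0
  row 7 [0111]: F1=1 F2=1 -> F1&~F2 -> 0
  row 8 [1000]: F1=1 F2=0 -> F1&~F2 -> 1
  row 9 [1001]: F1=1 F2=0 -> F1&~F2 -> 1
  row 10 [1010]: F1=1 F2=1 -> F1&~F2 -> 0
  row 11 [1011]: F1=1 F2=1 -> F1&~F2 -> 0
  row 12 [1100]: F1=0 F2=0 -> F1&~F2 -> 0
  row 13 [1101]: F1=0 F2=0 -> F1&~F2 -> 0
  row 14 [1110]: F1=1 F2=1 -> F1&~F2 -> 0
  row 15 [1111]: F1=1 F2=1 -> F1&~F2 -> 0
Full result column, 4 rows per line (u,v fixed per line; w,z runs 00..11 left to right):
  rows 0-3 [u,v=00]: 1100  = hex C
  rows 4-7 [u,v=01]: 1100  = hex C
  rows 8-11 [u,v=10]: 1100  = hex C
  rows 12-15 [u,v=11]: 0000  = hex 0
Counterexample vector (row 0 .. row 15) = 1100110011000000
Output column grouped in 4s = 1100 1100 1100 0000 = 0xCCC0
Convert to decimal digit by digit (value = value*16 + digit):
  C -> 12
  12*16 + 12 (C) = 204
  204*16 + 12 (C) = 3276
  3276*16 + 0 = 52416
Decimal = 52416

52416


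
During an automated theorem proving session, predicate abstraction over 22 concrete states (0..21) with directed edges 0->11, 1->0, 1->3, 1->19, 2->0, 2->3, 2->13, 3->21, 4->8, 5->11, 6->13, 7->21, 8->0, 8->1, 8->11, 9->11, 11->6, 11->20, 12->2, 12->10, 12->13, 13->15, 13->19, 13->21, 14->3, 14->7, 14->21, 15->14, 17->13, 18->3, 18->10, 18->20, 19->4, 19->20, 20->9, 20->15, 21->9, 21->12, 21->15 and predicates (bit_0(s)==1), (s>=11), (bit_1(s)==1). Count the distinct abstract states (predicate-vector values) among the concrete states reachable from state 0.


BFS from 0:
Concrete reachable: {0, 1, 2, 3, 4, 6, 7, 8, 9, 10, 11, 12, 13, 14, 15, 19, 20, 21}
Abstract via predicates (bit_0(s)==1), (s>=11), (bit_1(s)==1):
  (0,0,0) <- {0, 4, 8}
  (0,0,1) <- {2, 6, 10}
  (0,1,0) <- {12, 20}
  (0,1,1) <- {14}
  (1,0,0) <- {1, 9}
  (1,0,1) <- {3, 7}
  (1,1,0) <- {13, 21}
  (1,1,1) <- {11, 15, 19}
Distinct abstract states = 8

8


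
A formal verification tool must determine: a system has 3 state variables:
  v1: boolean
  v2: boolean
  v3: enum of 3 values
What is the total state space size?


State space = product of domain sizes of all variables.
Domain sizes:
  v1 (boolean): 2
  v2 (boolean): 2
  v3 (enum of 3 values): 3
Product = 2 * 2 * 3 = 12

12


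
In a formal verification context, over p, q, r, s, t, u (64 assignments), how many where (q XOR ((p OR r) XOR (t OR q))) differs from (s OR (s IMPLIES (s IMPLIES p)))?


F1 = (q XOR ((p OR r) XOR (t OR q)))
F2 = (s OR (s IMPLIES (s IMPLIES p)))
Evaluate both on each of 64 rows (bits = p,q,r,s,t,u):
  row 0 [000000]: F1=0 F2=1 (differ) -> 1
  row 1 [000001]: F1=0 F2=1 (differ) -> 1
  row 2 [000010]: F1=1 F2=1 -> 0
  row 3 [000011]: F1=1 F2=1 -> 0
  row 4 [000100]: F1=0 F2=1 (differ) -> 1
  (every remaining row is evaluated the same way; all 64 results are listed next)
Full result column, 8 rows per line (p,q,r fixed per line; s,t,u runs 000..111 left to right):
  rows 0-7 [p,q,r=000]: 11001100  (ones: 4)
  rows 8-15 [p,q,r=001]: 00110011  (ones: 4)
  rows 16-23 [p,q,r=010]: 11111111  (ones: 8)
  rows 24-31 [p,q,r=011]: 00000000  (ones: 0)
  rows 32-39 [p,q,r=100]: 00110011  (ones: 4)
  rows 40-47 [p,q,r=101]: 00110011  (ones: 4)
  rows 48-55 [p,q,r=110]: 00000000  (ones: 0)
  rows 56-63 [p,q,r=111]: 00000000  (ones: 0)
Disagreements = 4+4+8+0+4+4+0+0 = 24

24


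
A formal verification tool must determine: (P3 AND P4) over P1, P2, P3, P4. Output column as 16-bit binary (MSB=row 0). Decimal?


Formula: (P3 AND P4) over P1, P2, P3, P4 (16 rows)
Evaluate each row (bits = P1,P2,P3,P4, MSB first):
  row 0 [0000]: (0 AND 0) -> 0
  row 1 [0001]: (0 AND 1) -> 0
  row 2 [0010]: (1 AND 0) -> 0
  row 3 [0011]: (1 AND 1) -> 1
  row 4 [0100]: (0 AND 0) -> 0
  row 5 [0101]: (0 AND 1) -> 0
  row 6 [0110]: (1 AND 0) -> 0
  row 7 [0111]: (1 AND 1) -> 1
  row 8 [1000]: (0 AND 0) -> 0
  row 9 [1001]: (0 AND 1) -> 0
  row 10 [1010]: (1 AND 0) -> 0
  row 11 [1011]: (1 AND 1) -> 1
  row 12 [1100]: (0 AND 0) -> 0
  row 13 [1101]: (0 AND 1) -> 0
  row 14 [1110]: (1 AND 0) -> 0
  row 15 [1111]: (1 AND 1) -> 1
Full result column, 4 rows per line (P1,P2 fixed per line; P3,P4 runs 00..11 left to right):
  rows 0-3 [P1,P2=00]: 0001  = hex 1
  rows 4-7 [P1,P2=01]: 0001  = hex 1
  rows 8-11 [P1,P2=10]: 0001  = hex 1
  rows 12-15 [P1,P2=11]: 0001  = hex 1
Output column (row 0 .. row 15) = 0001000100010001
Output column grouped in 4s = 0001 0001 0001 0001 = 0x1111
Convert to decimal digit by digit (value = value*16 + digit):
  1 -> 1
  1*16 + 1 = 17
  17*16 + 1 = 273
  273*16 + 1 = 4369
Decimal = 4369

4369


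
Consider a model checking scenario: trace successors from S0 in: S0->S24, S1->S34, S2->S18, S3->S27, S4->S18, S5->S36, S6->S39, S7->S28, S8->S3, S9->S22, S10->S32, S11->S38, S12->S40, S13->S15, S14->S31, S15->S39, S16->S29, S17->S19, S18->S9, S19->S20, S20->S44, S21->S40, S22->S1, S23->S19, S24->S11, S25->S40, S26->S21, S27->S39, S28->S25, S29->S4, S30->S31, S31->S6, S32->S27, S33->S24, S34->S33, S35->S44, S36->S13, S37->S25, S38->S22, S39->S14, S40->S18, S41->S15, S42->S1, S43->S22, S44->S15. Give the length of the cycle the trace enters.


Trace from S0 until a state repeats:
  S0 -> S24 -> S11 -> S38 -> S22 -> S1 -> S34 -> S33 -> S24
S24 first seen at step 1, revisited at step 8.
Cycle length = 8 - 1 = 7

7


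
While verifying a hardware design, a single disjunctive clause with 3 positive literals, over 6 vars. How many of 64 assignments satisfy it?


Step 1: Total=2^6=64
Step 2: Unsat when all 3 false: 2^3=8
Step 3: Sat=64-8=56

56


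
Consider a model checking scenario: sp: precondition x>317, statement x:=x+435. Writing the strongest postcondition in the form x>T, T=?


Formula: sp(P, x:=E) = exists old_x. (x = E[old_x/x]) AND P[old_x/x] (old_x is the value of x before the assignment; eliminate old_x by solving x = E[old_x/x] for old_x)
Step 1: Precondition P: x>317, i.e. old_x > 317
Step 2: Assignment gives x = old_x + 435, so old_x = x - 435
Step 3: Substitute into P: x - 435 > 317
Step 4: Simplify: x > 317+435 = 752

752


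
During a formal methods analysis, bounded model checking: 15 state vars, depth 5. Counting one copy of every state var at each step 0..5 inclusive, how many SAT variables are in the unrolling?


BMC unrolls to depth k, creating one copy of each state var for steps 0..k.
Step count = 5 + 1 = 6 (steps 0 through 5)
Vars per step = 15
Total = 15 * 6 = 90

90


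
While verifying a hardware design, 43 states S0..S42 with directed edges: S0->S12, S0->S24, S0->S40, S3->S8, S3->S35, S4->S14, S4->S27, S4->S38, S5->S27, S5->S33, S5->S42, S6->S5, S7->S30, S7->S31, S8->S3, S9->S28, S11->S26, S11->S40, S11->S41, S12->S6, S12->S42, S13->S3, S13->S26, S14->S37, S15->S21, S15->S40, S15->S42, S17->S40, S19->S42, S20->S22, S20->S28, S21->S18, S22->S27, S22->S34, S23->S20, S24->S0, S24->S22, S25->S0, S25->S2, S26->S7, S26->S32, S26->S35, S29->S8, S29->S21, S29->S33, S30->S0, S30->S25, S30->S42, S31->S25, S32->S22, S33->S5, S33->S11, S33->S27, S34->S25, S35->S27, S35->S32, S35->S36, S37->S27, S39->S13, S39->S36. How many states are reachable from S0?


BFS from S0:
  layer 0: {S0}
  layer 1: {S12, S24, S40}
  layer 2: {S6, S22, S42}
  layer 3: {S5, S27, S34}
  layer 4: {S25, S33}
  layer 5: {S2, S11}
  layer 6: {S26, S41}
  layer 7: {S7, S32, S35}
  layer 8: {S30, S31, S36}
Reachable set: {S0, S2, S5, S6, S7, S11, S12, S22, S24, S25, S26, S27, S30, S31, S32, S33, S34, S35, S36, S40, S41, S42}
Count = 22

22


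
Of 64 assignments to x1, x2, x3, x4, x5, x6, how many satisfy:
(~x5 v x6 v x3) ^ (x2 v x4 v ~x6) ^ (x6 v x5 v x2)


CNF with 3 clauses over 6 vars (64 assignments).
An assignment satisfies CNF iff every clause has >=1 true literal.
Check each row (bits = x1,x2,x3,x4,x5,x6; clause T/F shown):
  row 0 [000000]: clauses=TTF -> 0
  row 1 [000001]: clauses=TFT -> 0
  row 2 [000010]: clauses=FTT -> 0
  row 3 [000011]: clauses=TFT -> 0
  row 4 [000100]: clauses=TTF -> 0
  (every remaining row is evaluated the same way; all 64 results are listed next)
Full result column, 8 rows per line (x1,x2,x3 fixed per line; x4,x5,x6 runs 000..111 left to right):
  rows 0-7 [x1,x2,x3=000]: 00000101  (ones: 2)
  rows 8-15 [x1,x2,x3=001]: 00100111  (ones: 4)
  rows 16-23 [x1,x2,x3=010]: 11011101  (ones: 6)
  rows 24-31 [x1,x2,x3=011]: 11111111  (ones: 8)
  rows 32-39 [x1,x2,x3=100]: 00000101  (ones: 2)
  rows 40-47 [x1,x2,x3=101]: 00100111  (ones: 4)
  rows 48-55 [x1,x2,x3=110]: 11011101  (ones: 6)
  rows 56-63 [x1,x2,x3=111]: 11111111  (ones: 8)
Satisfying assignments = 2+4+6+8+2+4+6+8 = 40

40


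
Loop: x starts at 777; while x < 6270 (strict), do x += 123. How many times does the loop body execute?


Step 1: x goes from 777 toward 6270 by 123; the body runs while x<6270, so iterations = ceil((bound-start)/step)
Step 2: Distance=5493
Step 3: ceil(5493/123)=45

45


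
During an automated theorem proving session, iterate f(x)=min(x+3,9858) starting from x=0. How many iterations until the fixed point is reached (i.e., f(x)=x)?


Step 1: x=0, cap=9858, increment=3
Step 2: x grows by 3 each step until capped at 9858; fixed point is x=9858
Step 3: iterations = ceil(9858/3) = 3286

3286


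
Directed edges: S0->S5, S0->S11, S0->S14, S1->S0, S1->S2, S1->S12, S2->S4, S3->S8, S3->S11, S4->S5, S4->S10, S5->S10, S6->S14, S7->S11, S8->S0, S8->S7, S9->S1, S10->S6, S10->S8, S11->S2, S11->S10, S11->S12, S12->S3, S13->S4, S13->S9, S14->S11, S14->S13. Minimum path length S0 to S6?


BFS layer-by-layer from S0:
  dist 0: {S0}
  dist 1: {S5, S11, S14}
  dist 2: {S2, S10, S12, S13}
  dist 3: {S3, S4, S6, S8, S9}
  -> S6 reached at distance 3
Shortest path length = 3

3


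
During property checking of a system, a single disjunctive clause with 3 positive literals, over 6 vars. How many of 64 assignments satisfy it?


Step 1: Total=2^6=64
Step 2: Unsat when all 3 false: 2^3=8
Step 3: Sat=64-8=56

56


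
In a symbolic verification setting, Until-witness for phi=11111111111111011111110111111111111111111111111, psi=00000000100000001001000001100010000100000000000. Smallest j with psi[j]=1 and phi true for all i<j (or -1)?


(phi U psi) at 0: need smallest j with psi[j]=1 and phi[i]=1 for all i in [0,j).
Scan from step 0:
  step 0: phi=1, psi=0 -> continue
  step 1: phi=1, psi=0 -> continue
  step 2: phi=1, psi=0 -> continue
  step 3: phi=1, psi=0 -> continue
  step 8: psi=1 and phi held for [0,8) -> witness found
Witness step = 8

8


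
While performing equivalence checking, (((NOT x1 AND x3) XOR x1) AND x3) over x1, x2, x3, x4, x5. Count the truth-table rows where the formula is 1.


Formula: (((NOT x1 AND x3) XOR x1) AND x3) over 5 vars (32 rows)
Evaluate each row (x1, x2, x3, x4, x5 as bits, MSB first):
  row 0 [00000]: (((NOT 0 AND 0) XOR 0) AND 0) -> 0
  row 1 [00001]: (((NOT 0 AND 0) XOR 0) AND 0) -> 0
  row 2 [00010]: (((NOT 0 AND 0) XOR 0) AND 0) -> 0
  row 3 [00011]: (((NOT 0 AND 0) XOR 0) AND 0) -> 0
  row 4 [00100]: (((NOT 0 AND 1) XOR 0) AND 1) -> 1
  row 5 [00101]: (((NOT 0 AND 1) XOR 0) AND 1) -> 1
  row 6 [00110]: (((NOT 0 AND 1) XOR 0) AND 1) -> 1
  row 7 [00111]: (((NOT 0 AND 1) XOR 0) AND 1) -> 1
  row 8 [01000]: (((NOT 0 AND 0) XOR 0) AND 0) -> 0
  row 9 [01001]: (((NOT 0 AND 0) XOR 0) AND 0) -> 0
  row 10 [01010]: (((NOT 0 AND 0) XOR 0) AND 0) -> 0
  row 11 [01011]: (((NOT 0 AND 0) XOR 0) AND 0) -> 0
  row 12 [01100]: (((NOT 0 AND 1) XOR 0) AND 1) -> 1
  row 13 [01101]: (((NOT 0 AND 1) XOR 0) AND 1) -> 1
  row 14 [01110]: (((NOT 0 AND 1) XOR 0) AND 1) -> 1
  row 15 [01111]: (((NOT 0 AND 1) XOR 0) AND 1) -> 1
  row 16 [10000]: (((NOT 1 AND 0) XOR 1) AND 0) -> 0
  row 17 [10001]: (((NOT 1 AND 0) XOR 1) AND 0) -> 0
  row 18 [10010]: (((NOT 1 AND 0) XOR 1) AND 0) -> 0
  row 19 [10011]: (((NOT 1 AND 0) XOR 1) AND 0) -> 0
  row 20 [10100]: (((NOT 1 AND 1) XOR 1) AND 1) -> 1
  row 21 [10101]: (((NOT 1 AND 1) XOR 1) AND 1) -> 1
  row 22 [10110]: (((NOT 1 AND 1) XOR 1) AND 1) -> 1
  row 23 [10111]: (((NOT 1 AND 1) XOR 1) AND 1) -> 1
  row 24 [11000]: (((NOT 1 AND 0) XOR 1) AND 0) -> 0
  row 25 [11001]: (((NOT 1 AND 0) XOR 1) AND 0) -> 0
  row 26 [11010]: (((NOT 1 AND 0) XOR 1) AND 0) -> 0
  row 27 [11011]: (((NOT 1 AND 0) XOR 1) AND 0) -> 0
  row 28 [11100]: (((NOT 1 AND 1) XOR 1) AND 1) -> 1
  row 29 [11101]: (((NOT 1 AND 1) XOR 1) AND 1) -> 1
  row 30 [11110]: (((NOT 1 AND 1) XOR 1) AND 1) -> 1
  row 31 [11111]: (((NOT 1 AND 1) XOR 1) AND 1) -> 1
Full result column, 8 rows per line (x1,x2 fixed per line; x3,x4,x5 runs 000..111 left to right):
  rows 0-7 [x1,x2=00]: 00001111  (ones: 4)
  rows 8-15 [x1,x2=01]: 00001111  (ones: 4)
  rows 16-23 [x1,x2=10]: 00001111  (ones: 4)
  rows 24-31 [x1,x2=11]: 00001111  (ones: 4)
Count of 1-rows = 4+4+4+4 = 16

16


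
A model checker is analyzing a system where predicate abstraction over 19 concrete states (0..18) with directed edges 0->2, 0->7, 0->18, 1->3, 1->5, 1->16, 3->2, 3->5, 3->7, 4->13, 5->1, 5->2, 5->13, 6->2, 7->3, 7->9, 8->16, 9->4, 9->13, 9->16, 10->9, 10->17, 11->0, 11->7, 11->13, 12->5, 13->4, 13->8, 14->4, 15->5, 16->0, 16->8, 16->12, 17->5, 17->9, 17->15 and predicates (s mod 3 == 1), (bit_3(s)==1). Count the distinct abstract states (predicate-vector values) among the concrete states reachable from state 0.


BFS from 0:
Concrete reachable: {0, 1, 2, 3, 4, 5, 7, 8, 9, 12, 13, 16, 18}
Abstract via predicates (s mod 3 == 1), (bit_3(s)==1):
  (0,0) <- {0, 2, 3, 5, 18}
  (0,1) <- {8, 9, 12}
  (1,0) <- {1, 4, 7, 16}
  (1,1) <- {13}
Distinct abstract states = 4

4


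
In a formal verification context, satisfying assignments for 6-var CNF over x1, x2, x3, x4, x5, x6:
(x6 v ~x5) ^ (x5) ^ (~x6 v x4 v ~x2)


CNF with 3 clauses over 6 vars (64 assignments).
An assignment satisfies CNF iff every clause has >=1 true literal.
Check each row (bits = x1,x2,x3,x4,x5,x6; clause T/F shown):
  row 0 [000000]: clauses=TFT -> 0
  row 1 [000001]: clauses=TFT -> 0
  row 2 [000010]: clauses=FTT -> 0
  row 3 [000011]: clauses=TTT -> 1
  row 4 [000100]: clauses=TFT -> 0
  (every remaining row is evaluated the same way; all 64 results are listed next)
Full result column, 8 rows per line (x1,x2,x3 fixed per line; x4,x5,x6 runs 000..111 left to right):
  rows 0-7 [x1,x2,x3=000]: 00010001  (ones: 2)
  rows 8-15 [x1,x2,x3=001]: 00010001  (ones: 2)
  rows 16-23 [x1,x2,x3=010]: 00000001  (ones: 1)
  rows 24-31 [x1,x2,x3=011]: 00000001  (ones: 1)
  rows 32-39 [x1,x2,x3=100]: 00010001  (ones: 2)
  rows 40-47 [x1,x2,x3=101]: 00010001  (ones: 2)
  rows 48-55 [x1,x2,x3=110]: 00000001  (ones: 1)
  rows 56-63 [x1,x2,x3=111]: 00000001  (ones: 1)
Satisfying assignments = 2+2+1+1+2+2+1+1 = 12

12


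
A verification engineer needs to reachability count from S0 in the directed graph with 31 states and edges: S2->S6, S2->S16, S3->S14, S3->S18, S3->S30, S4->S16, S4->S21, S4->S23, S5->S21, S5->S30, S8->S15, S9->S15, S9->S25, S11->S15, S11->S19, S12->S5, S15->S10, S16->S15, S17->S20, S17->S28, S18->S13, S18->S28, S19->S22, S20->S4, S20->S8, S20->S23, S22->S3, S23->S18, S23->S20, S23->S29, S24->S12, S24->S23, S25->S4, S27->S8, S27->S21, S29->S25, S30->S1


BFS from S0:
  layer 0: {S0}
Reachable set: {S0}
Count = 1

1


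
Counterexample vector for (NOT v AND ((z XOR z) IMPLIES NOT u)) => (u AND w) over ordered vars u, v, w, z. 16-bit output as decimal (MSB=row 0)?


F1 = (NOT v AND ((z XOR z) IMPLIES NOT u))
F2 = (u AND w)
Counterexample to F1=>F2 is where F1=1 and F2=0.
Evaluate each row (bits = u,v,w,z, MSB first):
  row 0 [0000]: F1=1 F2=0 -> F1&~F2 -> 1
  row 1 [0001]: F1=1 F2=0 -> F1&~F2 -> 1
  row 2 [0010]: F1=1 F2=0 -> F1&~F2 -> 1
  row 3 [0011]: F1=1 F2=0 -> F1&~F2 -> 1
  row 4 [0100]: F1=0 F2=0 -> F1&~F2 -> 0
  row 5 [0101]: F1=0 F2=0 -> F1&~F2 -> 0
  row 6 [0110]: F1=0 F2=0 -> F1&~F2 -> 0
  row 7 [0111]: F1=0 F2=0 -> F1&~F2 -> 0
  row 8 [1000]: F1=1 F2=0 -> F1&~F2 -> 1
  row 9 [1001]: F1=1 F2=0 -> F1&~F2 -> 1
  row 10 [1010]: F1=1 F2=1 -> F1&~F2 -> 0
  row 11 [1011]: F1=1 F2=1 -> F1&~F2 -> 0
  row 12 [1100]: F1=0 F2=0 -> F1&~F2 -> 0
  row 13 [1101]: F1=0 F2=0 -> F1&~F2 -> 0
  row 14 [1110]: F1=0 F2=1 -> F1&~F2 -> 0
  row 15 [1111]: F1=0 F2=1 -> F1&~F2 -> 0
Full result column, 4 rows per line (u,v fixed per line; w,z runs 00..11 left to right):
  rows 0-3 [u,v=00]: 1111  = hex F
  rows 4-7 [u,v=01]: 0000  = hex 0
  rows 8-11 [u,v=10]: 1100  = hex C
  rows 12-15 [u,v=11]: 0000  = hex 0
Counterexample vector (row 0 .. row 15) = 1111000011000000
Output column grouped in 4s = 1111 0000 1100 0000 = 0xF0C0
Convert to decimal digit by digit (value = value*16 + digit):
  F -> 15
  15*16 + 0 = 240
  240*16 + 12 (C) = 3852
  3852*16 + 0 = 61632
Decimal = 61632

61632


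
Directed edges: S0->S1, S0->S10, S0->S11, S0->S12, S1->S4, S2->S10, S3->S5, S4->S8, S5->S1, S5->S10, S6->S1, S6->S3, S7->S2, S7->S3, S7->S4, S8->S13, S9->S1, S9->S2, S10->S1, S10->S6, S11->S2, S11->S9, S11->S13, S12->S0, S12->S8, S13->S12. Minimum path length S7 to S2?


BFS layer-by-layer from S7:
  dist 0: {S7}
  dist 1: {S2, S3, S4}
  -> S2 reached at distance 1
Shortest path length = 1

1


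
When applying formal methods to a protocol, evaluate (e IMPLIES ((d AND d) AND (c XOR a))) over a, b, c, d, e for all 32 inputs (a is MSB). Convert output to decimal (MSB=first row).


Formula: (e IMPLIES ((d AND d) AND (c XOR a))) over a, b, c, d, e (32 rows)
Evaluate each row (bits = a,b,c,d,e, MSB first):
  row 0 [00000]: (0 IMPLIES ((0 AND 0) AND (0 XOR 0))) -> 1
  row 1 [00001]: (1 IMPLIES ((0 AND 0) AND (0 XOR 0))) -> 0
  row 2 [00010]: (0 IMPLIES ((1 AND 1) AND (0 XOR 0))) -> 1
  row 3 [00011]: (1 IMPLIES ((1 AND 1) AND (0 XOR 0))) -> 0
  row 4 [00100]: (0 IMPLIES ((0 AND 0) AND (1 XOR 0))) -> 1
  row 5 [00101]: (1 IMPLIES ((0 AND 0) AND (1 XOR 0))) -> 0
  row 6 [00110]: (0 IMPLIES ((1 AND 1) AND (1 XOR 0))) -> 1
  row 7 [00111]: (1 IMPLIES ((1 AND 1) AND (1 XOR 0))) -> 1
  row 8 [01000]: (0 IMPLIES ((0 AND 0) AND (0 XOR 0))) -> 1
  row 9 [01001]: (1 IMPLIES ((0 AND 0) AND (0 XOR 0))) -> 0
  row 10 [01010]: (0 IMPLIES ((1 AND 1) AND (0 XOR 0))) -> 1
  row 11 [01011]: (1 IMPLIES ((1 AND 1) AND (0 XOR 0))) -> 0
  row 12 [01100]: (0 IMPLIES ((0 AND 0) AND (1 XOR 0))) -> 1
  row 13 [01101]: (1 IMPLIES ((0 AND 0) AND (1 XOR 0))) -> 0
  row 14 [01110]: (0 IMPLIES ((1 AND 1) AND (1 XOR 0))) -> 1
  row 15 [01111]: (1 IMPLIES ((1 AND 1) AND (1 XOR 0))) -> 1
  row 16 [10000]: (0 IMPLIES ((0 AND 0) AND (0 XOR 1))) -> 1
  row 17 [10001]: (1 IMPLIES ((0 AND 0) AND (0 XOR 1))) -> 0
  row 18 [10010]: (0 IMPLIES ((1 AND 1) AND (0 XOR 1))) -> 1
  row 19 [10011]: (1 IMPLIES ((1 AND 1) AND (0 XOR 1))) -> 1
  row 20 [10100]: (0 IMPLIES ((0 AND 0) AND (1 XOR 1))) -> 1
  row 21 [10101]: (1 IMPLIES ((0 AND 0) AND (1 XOR 1))) -> 0
  row 22 [10110]: (0 IMPLIES ((1 AND 1) AND (1 XOR 1))) -> 1
  row 23 [10111]: (1 IMPLIES ((1 AND 1) AND (1 XOR 1))) -> 0
  row 24 [11000]: (0 IMPLIES ((0 AND 0) AND (0 XOR 1))) -> 1
  row 25 [11001]: (1 IMPLIES ((0 AND 0) AND (0 XOR 1))) -> 0
  row 26 [11010]: (0 IMPLIES ((1 AND 1) AND (0 XOR 1))) -> 1
  row 27 [11011]: (1 IMPLIES ((1 AND 1) AND (0 XOR 1))) -> 1
  row 28 [11100]: (0 IMPLIES ((0 AND 0) AND (1 XOR 1))) -> 1
  row 29 [11101]: (1 IMPLIES ((0 AND 0) AND (1 XOR 1))) -> 0
  row 30 [11110]: (0 IMPLIES ((1 AND 1) AND (1 XOR 1))) -> 1
  row 31 [11111]: (1 IMPLIES ((1 AND 1) AND (1 XOR 1))) -> 0
Full result column, 4 rows per line (a,b,c fixed per line; d,e runs 00..11 left to right):
  rows 0-3 [a,b,c=000]: 1010  = hex A
  rows 4-7 [a,b,c=001]: 1011  = hex B
  rows 8-11 [a,b,c=010]: 1010  = hex A
  rows 12-15 [a,b,c=011]: 1011  = hex B
  rows 16-19 [a,b,c=100]: 1011  = hex B
  rows 20-23 [a,b,c=101]: 1010  = hex A
  rows 24-27 [a,b,c=110]: 1011  = hex B
  rows 28-31 [a,b,c=111]: 1010  = hex A
Output column (row 0 .. row 31) = 10101011101010111011101010111010
Output column grouped in 4s = 1010 1011 1010 1011 1011 1010 1011 1010 = 0xABABBABA
Convert to decimal digit by digit (value = value*16 + digit):
  A -> 10
  10*16 + 11 (B) = 171
  171*16 + 10 (A) = 2746
  2746*16 + 11 (B) = 43947
  43947*16 + 11 (B) = 703163
  703163*16 + 10 (A) = 11250618
  11250618*16 + 11 (B) = 180009899
  180009899*16 + 10 (A) = 2880158394
Decimal = 2880158394

2880158394


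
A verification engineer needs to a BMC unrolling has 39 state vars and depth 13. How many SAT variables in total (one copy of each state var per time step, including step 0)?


BMC unrolls to depth k, creating one copy of each state var for steps 0..k.
Step count = 13 + 1 = 14 (steps 0 through 13)
Vars per step = 39
Total = 39 * 14 = 546

546


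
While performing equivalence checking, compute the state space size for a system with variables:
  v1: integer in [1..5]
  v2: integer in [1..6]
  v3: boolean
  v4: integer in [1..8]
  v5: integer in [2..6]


State space = product of domain sizes of all variables.
Domain sizes:
  v1 (integer in [1..5]): 5
  v2 (integer in [1..6]): 6
  v3 (boolean): 2
  v4 (integer in [1..8]): 8
  v5 (integer in [2..6]): 5
Product = 5 * 6 * 2 * 8 * 5 = 2400

2400


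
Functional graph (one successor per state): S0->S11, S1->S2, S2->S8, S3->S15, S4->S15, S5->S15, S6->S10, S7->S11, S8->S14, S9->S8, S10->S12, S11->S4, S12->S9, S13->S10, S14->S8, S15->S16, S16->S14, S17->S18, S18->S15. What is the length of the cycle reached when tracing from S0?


Trace from S0 until a state repeats:
  S0 -> S11 -> S4 -> S15 -> S16 -> S14 -> S8 -> S14
S14 first seen at step 5, revisited at step 7.
Cycle length = 7 - 5 = 2

2


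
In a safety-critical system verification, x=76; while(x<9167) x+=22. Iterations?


Step 1: x goes from 76 toward 9167 by 22; the body runs while x<9167, so iterations = ceil((bound-start)/step)
Step 2: Distance=9091
Step 3: ceil(9091/22)=414

414


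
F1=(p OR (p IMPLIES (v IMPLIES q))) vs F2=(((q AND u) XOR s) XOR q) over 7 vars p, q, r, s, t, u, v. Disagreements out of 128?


F1 = (p OR (p IMPLIES (v IMPLIES q)))
F2 = (((q AND u) XOR s) XOR q)
Evaluate both on each of 128 rows (bits = p,q,r,s,t,u,v):
  row 0 [0000000]: F1=1 F2=0 (differ) -> 1
  row 1 [0000001]: F1=1 F2=0 (differ) -> 1
  row 2 [0000010]: F1=1 F2=0 (differ) -> 1
  row 3 [0000011]: F1=1 F2=0 (differ) -> 1
  row 4 [0000100]: F1=1 F2=0 (differ) -> 1
  (every remaining row is evaluated the same way; all 128 results are listed next)
Full result column, 8 rows per line (p,q,r,s fixed per line; t,u,v runs 000..111 left to right):
  rows 0-7 [p,q,r,s=0000]: 11111111  (ones: 8)
  rows 8-15 [p,q,r,s=0001]: 00000000  (ones: 0)
  rows 16-23 [p,q,r,s=0010]: 11111111  (ones: 8)
  rows 24-31 [p,q,r,s=0011]: 00000000  (ones: 0)
  rows 32-39 [p,q,r,s=0100]: 00110011  (ones: 4)
  rows 40-47 [p,q,r,s=0101]: 11001100  (ones: 4)
  rows 48-55 [p,q,r,s=0110]: 00110011  (ones: 4)
  rows 56-63 [p,q,r,s=0111]: 11001100  (ones: 4)
  rows 64-71 [p,q,r,s=1000]: 11111111  (ones: 8)
  rows 72-79 [p,q,r,s=1001]: 00000000  (ones: 0)
  rows 80-87 [p,q,r,s=1010]: 11111111  (ones: 8)
  rows 88-95 [p,q,r,s=1011]: 00000000  (ones: 0)
  rows 96-103 [p,q,r,s=1100]: 00110011  (ones: 4)
  rows 104-111 [p,q,r,s=1101]: 11001100  (ones: 4)
  rows 112-119 [p,q,r,s=1110]: 00110011  (ones: 4)
  rows 120-127 [p,q,r,s=1111]: 11001100  (ones: 4)
Disagreements = 8+0+8+0+4+4+4+4+8+0+8+0+4+4+4+4 = 64

64


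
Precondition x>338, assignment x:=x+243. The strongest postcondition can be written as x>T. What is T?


Formula: sp(P, x:=E) = exists old_x. (x = E[old_x/x]) AND P[old_x/x] (old_x is the value of x before the assignment; eliminate old_x by solving x = E[old_x/x] for old_x)
Step 1: Precondition P: x>338, i.e. old_x > 338
Step 2: Assignment gives x = old_x + 243, so old_x = x - 243
Step 3: Substitute into P: x - 243 > 338
Step 4: Simplify: x > 338+243 = 581

581


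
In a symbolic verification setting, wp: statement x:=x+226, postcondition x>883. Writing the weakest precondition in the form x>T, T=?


Formula: wp(x:=E, P) = P[E/x] (substitute E for x in postcondition)
Step 1: Postcondition: x>883
Step 2: Substitute x+226 for x: x+226>883
Step 3: Solve for x: x > 883-226 = 657

657


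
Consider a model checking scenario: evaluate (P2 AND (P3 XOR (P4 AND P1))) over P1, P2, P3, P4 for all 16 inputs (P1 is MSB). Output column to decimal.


Formula: (P2 AND (P3 XOR (P4 AND P1))) over P1, P2, P3, P4 (16 rows)
Evaluate each row (bits = P1,P2,P3,P4, MSB first):
  row 0 [0000]: (0 AND (0 XOR (0 AND 0))) -> 0
  row 1 [0001]: (0 AND (0 XOR (1 AND 0))) -> 0
  row 2 [0010]: (0 AND (1 XOR (0 AND 0))) -> 0
  row 3 [0011]: (0 AND (1 XOR (1 AND 0))) -> 0
  row 4 [0100]: (1 AND (0 XOR (0 AND 0))) -> 0
  row 5 [0101]: (1 AND (0 XOR (1 AND 0))) -> 0
  row 6 [0110]: (1 AND (1 XOR (0 AND 0))) -> 1
  row 7 [0111]: (1 AND (1 XOR (1 AND 0))) -> 1
  row 8 [1000]: (0 AND (0 XOR (0 AND 1))) -> 0
  row 9 [1001]: (0 AND (0 XOR (1 AND 1))) -> 0
  row 10 [1010]: (0 AND (1 XOR (0 AND 1))) -> 0
  row 11 [1011]: (0 AND (1 XOR (1 AND 1))) -> 0
  row 12 [1100]: (1 AND (0 XOR (0 AND 1))) -> 0
  row 13 [1101]: (1 AND (0 XOR (1 AND 1))) -> 1
  row 14 [1110]: (1 AND (1 XOR (0 AND 1))) -> 1
  row 15 [1111]: (1 AND (1 XOR (1 AND 1))) -> 0
Full result column, 4 rows per line (P1,P2 fixed per line; P3,P4 runs 00..11 left to right):
  rows 0-3 [P1,P2=00]: 0000  = hex 0
  rows 4-7 [P1,P2=01]: 0011  = hex 3
  rows 8-11 [P1,P2=10]: 0000  = hex 0
  rows 12-15 [P1,P2=11]: 0110  = hex 6
Output column (row 0 .. row 15) = 0000001100000110
Output column grouped in 4s = 0000 0011 0000 0110 = 0x0306
Convert to decimal digit by digit (value = value*16 + digit):
  0 -> 0
  0*16 + 3 = 3
  3*16 + 0 = 48
  48*16 + 6 = 774
Decimal = 774

774


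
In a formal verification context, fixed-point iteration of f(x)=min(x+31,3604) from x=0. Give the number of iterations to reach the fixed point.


Step 1: x=0, cap=3604, increment=31
Step 2: x grows by 31 each step until capped at 3604; fixed point is x=3604
Step 3: iterations = ceil(3604/31) = 117

117


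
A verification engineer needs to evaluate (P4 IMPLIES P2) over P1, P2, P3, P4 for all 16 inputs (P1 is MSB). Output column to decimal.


Formula: (P4 IMPLIES P2) over P1, P2, P3, P4 (16 rows)
Evaluate each row (bits = P1,P2,P3,P4, MSB first):
  row 0 [0000]: (0 IMPLIES 0) -> 1
  row 1 [0001]: (1 IMPLIES 0) -> 0
  row 2 [0010]: (0 IMPLIES 0) -> 1
  row 3 [0011]: (1 IMPLIES 0) -> 0
  row 4 [0100]: (0 IMPLIES 1) -> 1
  row 5 [0101]: (1 IMPLIES 1) -> 1
  row 6 [0110]: (0 IMPLIES 1) -> 1
  row 7 [0111]: (1 IMPLIES 1) -> 1
  row 8 [1000]: (0 IMPLIES 0) -> 1
  row 9 [1001]: (1 IMPLIES 0) -> 0
  row 10 [1010]: (0 IMPLIES 0) -> 1
  row 11 [1011]: (1 IMPLIES 0) -> 0
  row 12 [1100]: (0 IMPLIES 1) -> 1
  row 13 [1101]: (1 IMPLIES 1) -> 1
  row 14 [1110]: (0 IMPLIES 1) -> 1
  row 15 [1111]: (1 IMPLIES 1) -> 1
Full result column, 4 rows per line (P1,P2 fixed per line; P3,P4 runs 00..11 left to right):
  rows 0-3 [P1,P2=00]: 1010  = hex A
  rows 4-7 [P1,P2=01]: 1111  = hex F
  rows 8-11 [P1,P2=10]: 1010  = hex A
  rows 12-15 [P1,P2=11]: 1111  = hex F
Output column (row 0 .. row 15) = 1010111110101111
Output column grouped in 4s = 1010 1111 1010 1111 = 0xAFAF
Convert to decimal digit by digit (value = value*16 + digit):
  A -> 10
  10*16 + 15 (F) = 175
  175*16 + 10 (A) = 2810
  2810*16 + 15 (F) = 44975
Decimal = 44975

44975


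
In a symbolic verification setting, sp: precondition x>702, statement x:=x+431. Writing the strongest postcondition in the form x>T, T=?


Formula: sp(P, x:=E) = exists old_x. (x = E[old_x/x]) AND P[old_x/x] (old_x is the value of x before the assignment; eliminate old_x by solving x = E[old_x/x] for old_x)
Step 1: Precondition P: x>702, i.e. old_x > 702
Step 2: Assignment gives x = old_x + 431, so old_x = x - 431
Step 3: Substitute into P: x - 431 > 702
Step 4: Simplify: x > 702+431 = 1133

1133


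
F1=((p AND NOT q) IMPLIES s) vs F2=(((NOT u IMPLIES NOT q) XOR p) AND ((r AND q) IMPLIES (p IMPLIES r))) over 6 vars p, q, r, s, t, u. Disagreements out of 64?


F1 = ((p AND NOT q) IMPLIES s)
F2 = (((NOT u IMPLIES NOT q) XOR p) AND ((r AND q) IMPLIES (p IMPLIES r)))
Evaluate both on each of 64 rows (bits = p,q,r,s,t,u):
  row 0 [000000]: F1=1 F2=1 -> 0
  row 1 [000001]: F1=1 F2=1 -> 0
  row 2 [000010]: F1=1 F2=1 -> 0
  row 3 [000011]: F1=1 F2=1 -> 0
  row 4 [000100]: F1=1 F2=1 -> 0
  (every remaining row is evaluated the same way; all 64 results are listed next)
Full result column, 8 rows per line (p,q,r fixed per line; s,t,u runs 000..111 left to right):
  rows 0-7 [p,q,r=000]: 00000000  (ones: 0)
  rows 8-15 [p,q,r=001]: 00000000  (ones: 0)
  rows 16-23 [p,q,r=010]: 10101010  (ones: 4)
  rows 24-31 [p,q,r=011]: 10101010  (ones: 4)
  rows 32-39 [p,q,r=100]: 00001111  (ones: 4)
  rows 40-47 [p,q,r=101]: 00001111  (ones: 4)
  rows 48-55 [p,q,r=110]: 01010101  (ones: 4)
  rows 56-63 [p,q,r=111]: 01010101  (ones: 4)
Disagreements = 0+0+4+4+4+4+4+4 = 24

24


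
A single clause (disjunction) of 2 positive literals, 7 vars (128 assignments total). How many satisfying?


Step 1: Total=2^7=128
Step 2: Unsat when all 2 false: 2^5=32
Step 3: Sat=128-32=96

96


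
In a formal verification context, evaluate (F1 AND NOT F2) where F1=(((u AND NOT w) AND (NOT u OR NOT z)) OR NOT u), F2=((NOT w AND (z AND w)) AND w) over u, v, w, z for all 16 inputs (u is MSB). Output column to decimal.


F1 = (((u AND NOT w) AND (NOT u OR NOT z)) OR NOT u)
F2 = ((NOT w AND (z AND w)) AND w)
Counterexample to F1=>F2 is where F1=1 and F2=0.
Evaluate each row (bits = u,v,w,z, MSB first):
  row 0 [0000]: F1=1 F2=0 -> F1&~F2 -> 1
  row 1 [0001]: F1=1 F2=0 -> F1&~F2 -> 1
  row 2 [0010]: F1=1 F2=0 -> F1&~F2 -> 1
  row 3 [0011]: F1=1 F2=0 -> F1&~F2 -> 1
  row 4 [0100]: F1=1 F2=0 -> F1&~F2 -> 1
  row 5 [0101]: F1=1 F2=0 -> F1&~F2 -> 1
  row 6 [0110]: F1=1 F2=0 -> F1&~F2 -> 1
  row 7 [0111]: F1=1 F2=0 -> F1&~F2 -> 1
  row 8 [1000]: F1=1 F2=0 -> F1&~F2 -> 1
  row 9 [1001]: F1=0 F2=0 -> F1&~F2 -> 0
  row 10 [1010]: F1=0 F2=0 -> F1&~F2 -> 0
  row 11 [1011]: F1=0 F2=0 -> F1&~F2 -> 0
  row 12 [1100]: F1=1 F2=0 -> F1&~F2 -> 1
  row 13 [1101]: F1=0 F2=0 -> F1&~F2 -> 0
  row 14 [1110]: F1=0 F2=0 -> F1&~F2 -> 0
  row 15 [1111]: F1=0 F2=0 -> F1&~F2 -> 0
Full result column, 4 rows per line (u,v fixed per line; w,z runs 00..11 left to right):
  rows 0-3 [u,v=00]: 1111  = hex F
  rows 4-7 [u,v=01]: 1111  = hex F
  rows 8-11 [u,v=10]: 1000  = hex 8
  rows 12-15 [u,v=11]: 1000  = hex 8
Counterexample vector (row 0 .. row 15) = 1111111110001000
Output column grouped in 4s = 1111 1111 1000 1000 = 0xFF88
Convert to decimal digit by digit (value = value*16 + digit):
  F -> 15
  15*16 + 15 (F) = 255
  255*16 + 8 = 4088
  4088*16 + 8 = 65416
Decimal = 65416

65416


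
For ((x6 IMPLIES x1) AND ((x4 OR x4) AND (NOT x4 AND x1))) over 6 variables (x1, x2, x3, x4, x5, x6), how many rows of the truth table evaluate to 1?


Formula: ((x6 IMPLIES x1) AND ((x4 OR x4) AND (NOT x4 AND x1))) over 6 vars (64 rows)
Evaluate each row (x1, x2, x3, x4, x5, x6 as bits, MSB first):
  row 0 [000000]: ((0 IMPLIES 0) AND ((0 OR 0) AND (NOT 0 AND 0))) -> 0
  row 1 [000001]: ((1 IMPLIES 0) AND ((0 OR 0) AND (NOT 0 AND 0))) -> 0
  row 2 [000010]: ((0 IMPLIES 0) AND ((0 OR 0) AND (NOT 0 AND 0))) -> 0
  row 3 [000011]: ((1 IMPLIES 0) AND ((0 OR 0) AND (NOT 0 AND 0))) -> 0
  row 4 [000100]: ((0 IMPLIES 0) AND ((1 OR 1) AND (NOT 1 AND 0))) -> 0
  (every remaining row is evaluated the same way; all 64 results are listed next)
Full result column, 8 rows per line (x1,x2,x3 fixed per line; x4,x5,x6 runs 000..111 left to right):
  rows 0-7 [x1,x2,x3=000]: 00000000  (ones: 0)
  rows 8-15 [x1,x2,x3=001]: 00000000  (ones: 0)
  rows 16-23 [x1,x2,x3=010]: 00000000  (ones: 0)
  rows 24-31 [x1,x2,x3=011]: 00000000  (ones: 0)
  rows 32-39 [x1,x2,x3=100]: 00000000  (ones: 0)
  rows 40-47 [x1,x2,x3=101]: 00000000  (ones: 0)
  rows 48-55 [x1,x2,x3=110]: 00000000  (ones: 0)
  rows 56-63 [x1,x2,x3=111]: 00000000  (ones: 0)
Count of 1-rows = 0+0+0+0+0+0+0+0 = 0

0


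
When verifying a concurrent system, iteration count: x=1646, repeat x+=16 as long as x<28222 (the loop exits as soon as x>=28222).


Step 1: x goes from 1646 toward 28222 by 16; the body runs while x<28222, so iterations = ceil((bound-start)/step)
Step 2: Distance=26576
Step 3: ceil(26576/16)=1661

1661


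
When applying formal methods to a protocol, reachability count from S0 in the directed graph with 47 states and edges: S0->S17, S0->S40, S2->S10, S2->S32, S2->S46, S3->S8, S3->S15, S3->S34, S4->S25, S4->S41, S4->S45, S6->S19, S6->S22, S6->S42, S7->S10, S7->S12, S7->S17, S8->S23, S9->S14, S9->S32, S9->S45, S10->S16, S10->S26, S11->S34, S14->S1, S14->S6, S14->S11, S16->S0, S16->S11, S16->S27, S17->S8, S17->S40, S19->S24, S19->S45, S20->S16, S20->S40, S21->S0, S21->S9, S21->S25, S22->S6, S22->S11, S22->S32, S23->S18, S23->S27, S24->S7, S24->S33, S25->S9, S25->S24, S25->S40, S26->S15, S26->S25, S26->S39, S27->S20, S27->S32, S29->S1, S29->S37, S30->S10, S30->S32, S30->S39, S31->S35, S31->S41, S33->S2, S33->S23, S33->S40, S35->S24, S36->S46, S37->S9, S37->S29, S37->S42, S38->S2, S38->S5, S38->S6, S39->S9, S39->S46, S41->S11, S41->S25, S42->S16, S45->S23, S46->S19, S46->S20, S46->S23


BFS from S0:
  layer 0: {S0}
  layer 1: {S17, S40}
  layer 2: {S8}
  layer 3: {S23}
  layer 4: {S18, S27}
  layer 5: {S20, S32}
  layer 6: {S16}
  layer 7: {S11}
  layer 8: {S34}
Reachable set: {S0, S8, S11, S16, S17, S18, S20, S23, S27, S32, S34, S40}
Count = 12

12
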